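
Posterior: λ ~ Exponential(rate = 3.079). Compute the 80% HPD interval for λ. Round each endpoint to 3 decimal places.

[0.000, 0.523]

The exponential density is strictly decreasing on [0, ∞), so the HPD interval is anchored at 0: [0, q] with P(λ ≤ q) = 0.80.
q = −ln(1 − 0.80) / 3.079 = 1.6094 / 3.079 = 0.523.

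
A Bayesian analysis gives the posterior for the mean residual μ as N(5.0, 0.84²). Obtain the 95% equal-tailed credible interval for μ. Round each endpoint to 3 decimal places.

The posterior is symmetric, so the 95% equal-tailed interval is μ = 5.0 ± z·0.84 with z = 1.960.
Half-width: 1.960 × 0.84 = 1.646.
5.0 − 1.646 = 3.354; 5.0 + 1.646 = 6.646.

[3.354, 6.646]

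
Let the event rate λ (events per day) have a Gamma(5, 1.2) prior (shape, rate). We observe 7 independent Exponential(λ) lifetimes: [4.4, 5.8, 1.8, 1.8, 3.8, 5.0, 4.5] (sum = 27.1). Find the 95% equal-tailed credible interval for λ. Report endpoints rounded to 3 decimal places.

[0.219, 0.695]

Posterior: Gamma(5+7, 1.2+27.1) = Gamma(12, 28.3) (shape, rate).
Equal-tailed 95% interval: Gamma(12, 28.3) quantiles at 0.025 and 0.975.
Posterior mean ≈ 0.424, SD ≈ 0.122; a Normal approximation gives roughly [0.184, 0.664].
Exact: lower = 0.219; upper = 0.695.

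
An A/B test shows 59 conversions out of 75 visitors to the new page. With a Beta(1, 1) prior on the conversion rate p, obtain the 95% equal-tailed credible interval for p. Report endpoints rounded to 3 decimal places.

Posterior: Beta(1+59, 1+16) = Beta(60, 17).
Equal-tailed 95% interval: the 0.025 and 0.975 quantiles of Beta(60, 17).
Posterior mean ≈ 0.779, SD ≈ 0.047; a Normal approximation gives roughly [0.687, 0.871].
Exact: F⁻¹(0.025) = 0.681; F⁻¹(0.975) = 0.864.

[0.681, 0.864]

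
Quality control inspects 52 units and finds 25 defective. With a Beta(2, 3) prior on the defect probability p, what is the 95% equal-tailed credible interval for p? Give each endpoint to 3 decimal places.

[0.347, 0.603]

Posterior: Beta(2+25, 3+27) = Beta(27, 30).
Equal-tailed 95% interval: the 0.025 and 0.975 quantiles of Beta(27, 30).
Posterior mean ≈ 0.474, SD ≈ 0.066; a Normal approximation gives roughly [0.345, 0.602].
Exact: F⁻¹(0.025) = 0.347; F⁻¹(0.975) = 0.603.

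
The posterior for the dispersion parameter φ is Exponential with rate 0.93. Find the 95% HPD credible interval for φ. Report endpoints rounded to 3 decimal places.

[0.000, 3.221]

The exponential density is strictly decreasing on [0, ∞), so the HPD interval is anchored at 0: [0, q] with P(φ ≤ q) = 0.95.
q = −ln(1 − 0.95) / 0.93 = 2.9957 / 0.93 = 3.221.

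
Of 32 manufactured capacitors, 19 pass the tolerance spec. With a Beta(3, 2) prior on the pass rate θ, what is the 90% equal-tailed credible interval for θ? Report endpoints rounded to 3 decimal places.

[0.460, 0.723]

Posterior: Beta(3+19, 2+13) = Beta(22, 15).
Equal-tailed 90% interval: the 0.05 and 0.95 quantiles of Beta(22, 15).
Posterior mean ≈ 0.595, SD ≈ 0.080; a Normal approximation gives roughly [0.464, 0.726].
Exact: F⁻¹(0.05) = 0.460; F⁻¹(0.95) = 0.723.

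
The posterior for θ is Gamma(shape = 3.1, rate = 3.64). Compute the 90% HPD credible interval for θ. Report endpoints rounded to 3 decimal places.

The posterior is unimodal and skewed, so the HPD interval has equal density at both endpoints and is the shortest 90% interval.
Solving f(0.134) = f(1.546) with F(1.546) − F(0.134) = 0.90 gives [0.134, 1.546].
For comparison, the equal-tailed interval is [0.239, 1.771]; the HPD is narrower and shifted toward the mode.

[0.134, 1.546]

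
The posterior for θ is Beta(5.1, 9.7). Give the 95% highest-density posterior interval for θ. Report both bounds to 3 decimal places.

[0.122, 0.578]

The posterior is unimodal and skewed, so the HPD interval has equal density at both endpoints and is the shortest 95% interval.
Solving f(0.122) = f(0.578) with F(0.578) − F(0.122) = 0.95 gives [0.122, 0.578].
For comparison, the equal-tailed interval is [0.134, 0.594]; the HPD is narrower and shifted toward the mode.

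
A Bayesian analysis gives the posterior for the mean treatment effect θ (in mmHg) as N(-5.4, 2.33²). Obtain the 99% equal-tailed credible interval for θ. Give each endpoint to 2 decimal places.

[-11.40, 0.60]

The posterior is symmetric, so the 99% equal-tailed interval is θ = -5.4 ± z·2.33 with z = 2.576.
Half-width: 2.576 × 2.33 = 6.00.
-5.4 − 6.00 = -11.40; -5.4 + 6.00 = 0.60.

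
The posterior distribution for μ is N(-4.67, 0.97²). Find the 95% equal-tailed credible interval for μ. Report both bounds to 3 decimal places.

The posterior is symmetric, so the 95% equal-tailed interval is μ = -4.67 ± z·0.97 with z = 1.960.
Half-width: 1.960 × 0.97 = 1.901.
-4.67 − 1.901 = -6.571; -4.67 + 1.901 = -2.769.

[-6.571, -2.769]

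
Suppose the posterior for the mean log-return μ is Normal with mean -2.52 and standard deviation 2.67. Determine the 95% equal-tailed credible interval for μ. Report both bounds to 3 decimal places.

[-7.753, 2.713]

The posterior is symmetric, so the 95% equal-tailed interval is μ = -2.52 ± z·2.67 with z = 1.960.
Half-width: 1.960 × 2.67 = 5.233.
-2.52 − 5.233 = -7.753; -2.52 + 5.233 = 2.713.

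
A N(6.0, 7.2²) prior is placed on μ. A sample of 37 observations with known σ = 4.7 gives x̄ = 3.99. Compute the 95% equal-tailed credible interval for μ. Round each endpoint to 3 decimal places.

Posterior precision = 1/7.2² + 37/4.7² = 0.0193 + 1.6750 = 1.6943, so posterior SD = 0.7683.
Posterior mean = (6.0/7.2² + 37·3.99/4.7²) / 1.6943 = 4.0129.
Interval: 4.0129 ± 1.960 × 0.7683 → [2.507, 5.519].

[2.507, 5.519]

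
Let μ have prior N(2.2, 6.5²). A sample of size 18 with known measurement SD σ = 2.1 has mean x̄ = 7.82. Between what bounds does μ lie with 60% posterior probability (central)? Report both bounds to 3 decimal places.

Posterior precision = 1/6.5² + 18/2.1² = 0.0237 + 4.0816 = 4.1053, so posterior SD = 0.4935.
Posterior mean = (2.2/6.5² + 18·7.82/2.1²) / 4.1053 = 7.7876.
Interval: 7.7876 ± 0.842 × 0.4935 → [7.372, 8.203].

[7.372, 8.203]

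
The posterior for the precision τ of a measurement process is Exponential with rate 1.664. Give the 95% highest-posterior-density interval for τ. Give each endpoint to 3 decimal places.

The exponential density is strictly decreasing on [0, ∞), so the HPD interval is anchored at 0: [0, q] with P(τ ≤ q) = 0.95.
q = −ln(1 − 0.95) / 1.664 = 2.9957 / 1.664 = 1.800.

[0.000, 1.800]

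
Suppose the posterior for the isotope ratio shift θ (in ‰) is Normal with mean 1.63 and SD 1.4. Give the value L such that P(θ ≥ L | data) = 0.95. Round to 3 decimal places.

-0.673

Need L with P(θ ≥ L) = 0.95: L = 1.63 − z_{0.05}·1.4.
z = 1.645; L = 1.63 − 1.645 × 1.4 = -0.673.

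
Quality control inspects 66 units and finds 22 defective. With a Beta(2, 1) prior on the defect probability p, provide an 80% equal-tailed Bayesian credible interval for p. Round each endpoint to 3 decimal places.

Posterior: Beta(2+22, 1+44) = Beta(24, 45).
Equal-tailed 80% interval: the 0.1 and 0.9 quantiles of Beta(24, 45).
Posterior mean ≈ 0.348, SD ≈ 0.057; a Normal approximation gives roughly [0.275, 0.421].
Exact: F⁻¹(0.1) = 0.276; F⁻¹(0.9) = 0.422.

[0.276, 0.422]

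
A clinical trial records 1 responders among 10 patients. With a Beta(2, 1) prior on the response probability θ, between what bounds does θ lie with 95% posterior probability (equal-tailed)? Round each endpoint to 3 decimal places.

[0.055, 0.484]

Posterior: Beta(2+1, 1+9) = Beta(3, 10).
Equal-tailed 95% interval: the 0.025 and 0.975 quantiles of Beta(3, 10).
Posterior mean ≈ 0.231, SD ≈ 0.113; a Normal approximation gives roughly [0.010, 0.451].
Exact: F⁻¹(0.025) = 0.055; F⁻¹(0.975) = 0.484.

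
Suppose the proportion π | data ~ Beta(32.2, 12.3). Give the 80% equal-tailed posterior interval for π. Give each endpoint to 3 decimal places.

[0.636, 0.807]

Posterior: Beta(32.2, 12.3).
Equal-tailed 80% interval: the 0.1 and 0.9 quantiles of Beta(32.2, 12.3).
Posterior mean ≈ 0.724, SD ≈ 0.066; a Normal approximation gives roughly [0.639, 0.809].
Exact: F⁻¹(0.1) = 0.636; F⁻¹(0.9) = 0.807.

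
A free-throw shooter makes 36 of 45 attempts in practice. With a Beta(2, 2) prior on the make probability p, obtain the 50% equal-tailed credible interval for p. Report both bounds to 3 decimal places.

[0.737, 0.818]

Posterior: Beta(2+36, 2+9) = Beta(38, 11).
Equal-tailed 50% interval: the 0.25 and 0.75 quantiles of Beta(38, 11).
Posterior mean ≈ 0.776, SD ≈ 0.059; a Normal approximation gives roughly [0.736, 0.815].
Exact: F⁻¹(0.25) = 0.737; F⁻¹(0.75) = 0.818.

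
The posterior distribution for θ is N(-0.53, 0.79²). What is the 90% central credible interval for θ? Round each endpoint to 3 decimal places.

[-1.829, 0.769]

The posterior is symmetric, so the 90% equal-tailed interval is θ = -0.53 ± z·0.79 with z = 1.645.
Half-width: 1.645 × 0.79 = 1.299.
-0.53 − 1.299 = -1.829; -0.53 + 1.299 = 0.769.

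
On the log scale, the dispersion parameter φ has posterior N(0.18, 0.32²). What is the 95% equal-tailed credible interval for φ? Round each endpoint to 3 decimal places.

On the log scale the 95% interval is 0.18 ± 1.960 × 0.32 = [-0.4472, 0.8072].
Exponentiate: [e^-0.4472, e^0.8072] = [0.639, 2.242].

[0.639, 2.242]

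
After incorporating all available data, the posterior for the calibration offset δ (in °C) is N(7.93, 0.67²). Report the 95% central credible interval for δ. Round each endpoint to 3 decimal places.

The posterior is symmetric, so the 95% equal-tailed interval is δ = 7.93 ± z·0.67 with z = 1.960.
Half-width: 1.960 × 0.67 = 1.313.
7.93 − 1.313 = 6.617; 7.93 + 1.313 = 9.243.

[6.617, 9.243]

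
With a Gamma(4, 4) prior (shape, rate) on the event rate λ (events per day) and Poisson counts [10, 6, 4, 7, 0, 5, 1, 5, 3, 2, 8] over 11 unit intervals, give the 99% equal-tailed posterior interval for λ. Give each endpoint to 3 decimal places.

[2.518, 5.065]

Posterior: Gamma(4+51, 4+11) = Gamma(55, 15) (shape, rate).
Equal-tailed 99% interval: Gamma(55, 15) quantiles at 0.005 and 0.995.
Posterior mean ≈ 3.667, SD ≈ 0.494; a Normal approximation gives roughly [2.393, 4.940].
Exact: lower = 2.518; upper = 5.065.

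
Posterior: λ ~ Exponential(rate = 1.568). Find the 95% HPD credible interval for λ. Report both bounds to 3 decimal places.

The exponential density is strictly decreasing on [0, ∞), so the HPD interval is anchored at 0: [0, q] with P(λ ≤ q) = 0.95.
q = −ln(1 − 0.95) / 1.568 = 2.9957 / 1.568 = 1.911.

[0.000, 1.911]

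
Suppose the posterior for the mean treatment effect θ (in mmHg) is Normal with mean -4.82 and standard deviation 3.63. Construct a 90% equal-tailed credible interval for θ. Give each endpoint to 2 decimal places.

[-10.79, 1.15]

The posterior is symmetric, so the 90% equal-tailed interval is θ = -4.82 ± z·3.63 with z = 1.645.
Half-width: 1.645 × 3.63 = 5.97.
-4.82 − 5.97 = -10.79; -4.82 + 5.97 = 1.15.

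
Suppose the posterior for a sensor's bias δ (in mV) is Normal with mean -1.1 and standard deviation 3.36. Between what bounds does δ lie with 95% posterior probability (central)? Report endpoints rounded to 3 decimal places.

The posterior is symmetric, so the 95% equal-tailed interval is δ = -1.1 ± z·3.36 with z = 1.960.
Half-width: 1.960 × 3.36 = 6.585.
-1.1 − 6.585 = -7.685; -1.1 + 6.585 = 5.485.

[-7.685, 5.485]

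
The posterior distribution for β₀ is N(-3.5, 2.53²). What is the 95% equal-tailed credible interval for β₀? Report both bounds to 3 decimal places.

The posterior is symmetric, so the 95% equal-tailed interval is β₀ = -3.5 ± z·2.53 with z = 1.960.
Half-width: 1.960 × 2.53 = 4.959.
-3.5 − 4.959 = -8.459; -3.5 + 4.959 = 1.459.

[-8.459, 1.459]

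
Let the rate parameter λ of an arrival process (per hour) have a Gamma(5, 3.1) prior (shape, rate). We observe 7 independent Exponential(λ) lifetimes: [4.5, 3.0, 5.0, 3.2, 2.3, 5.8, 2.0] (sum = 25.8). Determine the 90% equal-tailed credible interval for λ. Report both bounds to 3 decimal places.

Posterior: Gamma(5+7, 3.1+25.8) = Gamma(12, 28.9) (shape, rate).
Equal-tailed 90% interval: Gamma(12, 28.9) quantiles at 0.05 and 0.95.
Posterior mean ≈ 0.415, SD ≈ 0.120; a Normal approximation gives roughly [0.218, 0.612].
Exact: lower = 0.240; upper = 0.630.

[0.240, 0.630]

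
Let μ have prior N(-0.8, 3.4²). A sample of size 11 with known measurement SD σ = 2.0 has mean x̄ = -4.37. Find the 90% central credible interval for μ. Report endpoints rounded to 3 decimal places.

Posterior precision = 1/3.4² + 11/2.0² = 0.0865 + 2.7500 = 2.8365, so posterior SD = 0.5938.
Posterior mean = (-0.8/3.4² + 11·-4.37/2.0²) / 2.8365 = -4.2611.
Interval: -4.2611 ± 1.645 × 0.5938 → [-5.238, -3.284].

[-5.238, -3.284]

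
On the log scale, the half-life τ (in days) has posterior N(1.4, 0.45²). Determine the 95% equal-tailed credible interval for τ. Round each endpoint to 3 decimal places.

[1.679, 9.796]

On the log scale the 95% interval is 1.4 ± 1.960 × 0.45 = [0.5180, 2.2820].
Exponentiate: [e^0.5180, e^2.2820] = [1.679, 9.796].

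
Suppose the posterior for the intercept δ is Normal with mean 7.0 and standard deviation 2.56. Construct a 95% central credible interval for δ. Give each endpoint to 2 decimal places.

[1.98, 12.02]

The posterior is symmetric, so the 95% equal-tailed interval is δ = 7.0 ± z·2.56 with z = 1.960.
Half-width: 1.960 × 2.56 = 5.02.
7.0 − 5.02 = 1.98; 7.0 + 5.02 = 12.02.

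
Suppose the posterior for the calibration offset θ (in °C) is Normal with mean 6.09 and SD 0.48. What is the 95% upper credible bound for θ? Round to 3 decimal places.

6.880

Need U with P(θ ≤ U) = 0.95: U = 6.09 + z_{0.05}·0.48.
z = 1.645; U = 6.09 + 1.645 × 0.48 = 6.880.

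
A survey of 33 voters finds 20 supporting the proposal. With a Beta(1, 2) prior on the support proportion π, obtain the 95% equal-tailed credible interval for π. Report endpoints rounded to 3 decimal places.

Posterior: Beta(1+20, 2+13) = Beta(21, 15).
Equal-tailed 95% interval: the 0.025 and 0.975 quantiles of Beta(21, 15).
Posterior mean ≈ 0.583, SD ≈ 0.081; a Normal approximation gives roughly [0.424, 0.742].
Exact: F⁻¹(0.025) = 0.421; F⁻¹(0.975) = 0.737.

[0.421, 0.737]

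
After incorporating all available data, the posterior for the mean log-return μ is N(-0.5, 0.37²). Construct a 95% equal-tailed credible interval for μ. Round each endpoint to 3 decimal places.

[-1.225, 0.225]

The posterior is symmetric, so the 95% equal-tailed interval is μ = -0.5 ± z·0.37 with z = 1.960.
Half-width: 1.960 × 0.37 = 0.725.
-0.5 − 0.725 = -1.225; -0.5 + 0.725 = 0.225.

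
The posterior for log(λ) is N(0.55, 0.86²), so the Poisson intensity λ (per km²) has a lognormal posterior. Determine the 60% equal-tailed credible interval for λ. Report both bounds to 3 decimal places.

On the log scale the 60% interval is 0.55 ± 0.842 × 0.86 = [-0.1738, 1.2738].
Exponentiate: [e^-0.1738, e^1.2738] = [0.840, 3.574].

[0.840, 3.574]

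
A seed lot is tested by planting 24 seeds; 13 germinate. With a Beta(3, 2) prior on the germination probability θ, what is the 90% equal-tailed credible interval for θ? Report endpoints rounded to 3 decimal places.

Posterior: Beta(3+13, 2+11) = Beta(16, 13).
Equal-tailed 90% interval: the 0.05 and 0.95 quantiles of Beta(16, 13).
Posterior mean ≈ 0.552, SD ≈ 0.091; a Normal approximation gives roughly [0.402, 0.701].
Exact: F⁻¹(0.05) = 0.400; F⁻¹(0.95) = 0.699.

[0.400, 0.699]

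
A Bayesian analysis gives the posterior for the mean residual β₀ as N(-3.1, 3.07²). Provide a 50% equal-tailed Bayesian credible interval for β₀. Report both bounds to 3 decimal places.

The posterior is symmetric, so the 50% equal-tailed interval is β₀ = -3.1 ± z·3.07 with z = 0.674.
Half-width: 0.674 × 3.07 = 2.071.
-3.1 − 2.071 = -5.171; -3.1 + 2.071 = -1.029.

[-5.171, -1.029]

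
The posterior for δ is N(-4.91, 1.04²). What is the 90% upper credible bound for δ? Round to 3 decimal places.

Need U with P(δ ≤ U) = 0.90: U = -4.91 + z_{0.1}·1.04.
z = 1.282; U = -4.91 + 1.282 × 1.04 = -3.577.

-3.577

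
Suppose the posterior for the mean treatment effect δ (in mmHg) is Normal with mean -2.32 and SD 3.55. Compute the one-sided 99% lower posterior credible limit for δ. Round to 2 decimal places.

-10.58

Need L with P(δ ≥ L) = 0.99: L = -2.32 − z_{0.01}·3.55.
z = 2.326; L = -2.32 − 2.326 × 3.55 = -10.58.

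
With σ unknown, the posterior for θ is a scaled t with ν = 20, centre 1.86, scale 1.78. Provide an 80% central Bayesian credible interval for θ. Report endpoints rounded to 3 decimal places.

The t_20 distribution is symmetric; the 80% interval is 1.86 ± t·1.78 with t_{0.9,20} = 1.325.
Half-width: 1.325 × 1.78 = 2.359.
1.86 − 2.359 = -0.499; 1.86 + 2.359 = 4.219.

[-0.499, 4.219]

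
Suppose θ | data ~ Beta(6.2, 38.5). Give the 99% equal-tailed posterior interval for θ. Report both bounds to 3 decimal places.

Posterior: Beta(6.2, 38.5).
Equal-tailed 99% interval: the 0.005 and 0.995 quantiles of Beta(6.2, 38.5).
Posterior mean ≈ 0.139, SD ≈ 0.051; a Normal approximation gives roughly [0.007, 0.270].
Exact: F⁻¹(0.005) = 0.039; F⁻¹(0.995) = 0.297.

[0.039, 0.297]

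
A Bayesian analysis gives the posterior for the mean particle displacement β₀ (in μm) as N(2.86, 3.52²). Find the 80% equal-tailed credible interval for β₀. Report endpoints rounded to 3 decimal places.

The posterior is symmetric, so the 80% equal-tailed interval is β₀ = 2.86 ± z·3.52 with z = 1.282.
Half-width: 1.282 × 3.52 = 4.511.
2.86 − 4.511 = -1.651; 2.86 + 4.511 = 7.371.

[-1.651, 7.371]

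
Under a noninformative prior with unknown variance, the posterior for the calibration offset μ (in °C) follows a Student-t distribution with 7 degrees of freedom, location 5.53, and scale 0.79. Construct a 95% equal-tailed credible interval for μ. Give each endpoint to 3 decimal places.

The t_7 distribution is symmetric; the 95% interval is 5.53 ± t·0.79 with t_{0.975,7} = 2.365.
Half-width: 2.365 × 0.79 = 1.868.
5.53 − 1.868 = 3.662; 5.53 + 1.868 = 7.398.

[3.662, 7.398]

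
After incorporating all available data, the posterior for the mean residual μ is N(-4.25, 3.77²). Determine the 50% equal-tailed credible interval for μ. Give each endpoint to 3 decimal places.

The posterior is symmetric, so the 50% equal-tailed interval is μ = -4.25 ± z·3.77 with z = 0.674.
Half-width: 0.674 × 3.77 = 2.543.
-4.25 − 2.543 = -6.793; -4.25 + 2.543 = -1.707.

[-6.793, -1.707]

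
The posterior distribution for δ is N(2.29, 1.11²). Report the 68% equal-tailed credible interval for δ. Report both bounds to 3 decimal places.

[1.186, 3.394]

The posterior is symmetric, so the 68% equal-tailed interval is δ = 2.29 ± z·1.11 with z = 0.994.
Half-width: 0.994 × 1.11 = 1.104.
2.29 − 1.104 = 1.186; 2.29 + 1.104 = 3.394.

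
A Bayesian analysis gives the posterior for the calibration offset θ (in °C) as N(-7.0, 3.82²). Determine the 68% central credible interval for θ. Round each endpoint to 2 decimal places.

The posterior is symmetric, so the 68% equal-tailed interval is θ = -7.0 ± z·3.82 with z = 0.994.
Half-width: 0.994 × 3.82 = 3.80.
-7.0 − 3.80 = -10.80; -7.0 + 3.80 = -3.20.

[-10.80, -3.20]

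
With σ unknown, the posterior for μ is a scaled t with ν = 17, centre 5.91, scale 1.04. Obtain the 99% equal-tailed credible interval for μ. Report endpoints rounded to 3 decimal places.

[2.896, 8.924]

The t_17 distribution is symmetric; the 99% interval is 5.91 ± t·1.04 with t_{0.995,17} = 2.898.
Half-width: 2.898 × 1.04 = 3.014.
5.91 − 3.014 = 2.896; 5.91 + 3.014 = 8.924.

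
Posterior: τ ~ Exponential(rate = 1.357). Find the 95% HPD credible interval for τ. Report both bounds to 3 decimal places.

The exponential density is strictly decreasing on [0, ∞), so the HPD interval is anchored at 0: [0, q] with P(τ ≤ q) = 0.95.
q = −ln(1 − 0.95) / 1.357 = 2.9957 / 1.357 = 2.208.

[0.000, 2.208]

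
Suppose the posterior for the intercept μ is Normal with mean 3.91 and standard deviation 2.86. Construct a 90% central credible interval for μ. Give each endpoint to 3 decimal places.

The posterior is symmetric, so the 90% equal-tailed interval is μ = 3.91 ± z·2.86 with z = 1.645.
Half-width: 1.645 × 2.86 = 4.704.
3.91 − 4.704 = -0.794; 3.91 + 4.704 = 8.614.

[-0.794, 8.614]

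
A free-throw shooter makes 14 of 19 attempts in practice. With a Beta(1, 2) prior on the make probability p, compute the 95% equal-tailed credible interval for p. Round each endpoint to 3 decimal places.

[0.478, 0.854]

Posterior: Beta(1+14, 2+5) = Beta(15, 7).
Equal-tailed 95% interval: the 0.025 and 0.975 quantiles of Beta(15, 7).
Posterior mean ≈ 0.682, SD ≈ 0.097; a Normal approximation gives roughly [0.491, 0.872].
Exact: F⁻¹(0.025) = 0.478; F⁻¹(0.975) = 0.854.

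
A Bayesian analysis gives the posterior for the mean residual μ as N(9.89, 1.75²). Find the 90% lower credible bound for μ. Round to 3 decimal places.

Need L with P(μ ≥ L) = 0.90: L = 9.89 − z_{0.1}·1.75.
z = 1.282; L = 9.89 − 1.282 × 1.75 = 7.647.

7.647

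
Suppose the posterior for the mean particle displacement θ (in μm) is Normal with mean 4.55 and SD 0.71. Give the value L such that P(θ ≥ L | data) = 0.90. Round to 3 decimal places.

Need L with P(θ ≥ L) = 0.90: L = 4.55 − z_{0.1}·0.71.
z = 1.282; L = 4.55 − 1.282 × 0.71 = 3.640.

3.640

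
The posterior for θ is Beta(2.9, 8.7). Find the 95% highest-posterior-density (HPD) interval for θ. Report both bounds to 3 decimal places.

The posterior is unimodal and skewed, so the HPD interval has equal density at both endpoints and is the shortest 95% interval.
Solving f(0.038) = f(0.487) with F(0.487) − F(0.038) = 0.95 gives [0.038, 0.487].
For comparison, the equal-tailed interval is [0.058, 0.522]; the HPD is narrower and shifted toward the mode.

[0.038, 0.487]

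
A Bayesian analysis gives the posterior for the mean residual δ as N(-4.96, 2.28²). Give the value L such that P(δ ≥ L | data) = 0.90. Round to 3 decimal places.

-7.882

Need L with P(δ ≥ L) = 0.90: L = -4.96 − z_{0.1}·2.28.
z = 1.282; L = -4.96 − 1.282 × 2.28 = -7.882.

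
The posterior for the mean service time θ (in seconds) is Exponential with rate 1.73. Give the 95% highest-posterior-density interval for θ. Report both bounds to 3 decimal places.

The exponential density is strictly decreasing on [0, ∞), so the HPD interval is anchored at 0: [0, q] with P(θ ≤ q) = 0.95.
q = −ln(1 − 0.95) / 1.73 = 2.9957 / 1.73 = 1.732.

[0.000, 1.732]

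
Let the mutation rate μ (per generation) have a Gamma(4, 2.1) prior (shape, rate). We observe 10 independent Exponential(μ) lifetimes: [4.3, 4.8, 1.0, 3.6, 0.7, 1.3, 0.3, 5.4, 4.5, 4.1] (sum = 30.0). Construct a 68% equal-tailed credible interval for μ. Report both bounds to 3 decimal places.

[0.322, 0.551]

Posterior: Gamma(4+10, 2.1+30.0) = Gamma(14, 32.1) (shape, rate).
Equal-tailed 68% interval: Gamma(14, 32.1) quantiles at 0.16 and 0.84.
Posterior mean ≈ 0.436, SD ≈ 0.117; a Normal approximation gives roughly [0.320, 0.552].
Exact: lower = 0.322; upper = 0.551.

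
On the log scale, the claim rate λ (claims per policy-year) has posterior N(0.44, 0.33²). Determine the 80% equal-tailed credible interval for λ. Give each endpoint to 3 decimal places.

On the log scale the 80% interval is 0.44 ± 1.282 × 0.33 = [0.0171, 0.8629].
Exponentiate: [e^0.0171, e^0.8629] = [1.017, 2.370].

[1.017, 2.370]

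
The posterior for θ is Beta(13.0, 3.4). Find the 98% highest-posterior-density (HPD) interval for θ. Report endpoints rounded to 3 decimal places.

[0.553, 0.974]

The posterior is unimodal and skewed, so the HPD interval has equal density at both endpoints and is the shortest 98% interval.
Solving f(0.553) = f(0.974) with F(0.974) − F(0.553) = 0.98 gives [0.553, 0.974].
For comparison, the equal-tailed interval is [0.526, 0.960]; the HPD is narrower and shifted toward the mode.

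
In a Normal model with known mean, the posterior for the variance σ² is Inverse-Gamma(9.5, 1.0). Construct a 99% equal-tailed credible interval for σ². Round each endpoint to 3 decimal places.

[0.052, 0.292]

Inverse-Gamma(9.5, 1.0) quantiles: F⁻¹(0.005) and F⁻¹(0.995).
Equivalently, 1/σ² ~ Gamma(9.5, rate = 1.0); invert its 0.995 and 0.005 quantiles.
Posterior mean ≈ 0.118, SD ≈ 0.043; a Normal approximation gives roughly [0.007, 0.228].
Exact: lower = 0.052; upper = 0.292.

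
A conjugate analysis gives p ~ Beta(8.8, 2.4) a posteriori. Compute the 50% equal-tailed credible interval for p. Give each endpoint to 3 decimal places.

Posterior: Beta(8.8, 2.4).
Equal-tailed 50% interval: the 0.25 and 0.75 quantiles of Beta(8.8, 2.4).
Posterior mean ≈ 0.786, SD ≈ 0.117; a Normal approximation gives roughly [0.706, 0.865].
Exact: F⁻¹(0.25) = 0.714; F⁻¹(0.75) = 0.875.

[0.714, 0.875]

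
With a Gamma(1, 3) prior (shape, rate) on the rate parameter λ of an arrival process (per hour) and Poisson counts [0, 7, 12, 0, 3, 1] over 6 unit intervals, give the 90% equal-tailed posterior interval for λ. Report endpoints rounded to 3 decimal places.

Posterior: Gamma(1+23, 3+6) = Gamma(24, 9) (shape, rate).
Equal-tailed 90% interval: Gamma(24, 9) quantiles at 0.05 and 0.95.
Posterior mean ≈ 2.667, SD ≈ 0.544; a Normal approximation gives roughly [1.771, 3.562].
Exact: lower = 1.839; upper = 3.621.

[1.839, 3.621]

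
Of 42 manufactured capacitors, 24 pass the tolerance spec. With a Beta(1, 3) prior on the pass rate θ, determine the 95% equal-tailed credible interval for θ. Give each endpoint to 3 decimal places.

[0.400, 0.683]

Posterior: Beta(1+24, 3+18) = Beta(25, 21).
Equal-tailed 95% interval: the 0.025 and 0.975 quantiles of Beta(25, 21).
Posterior mean ≈ 0.543, SD ≈ 0.073; a Normal approximation gives roughly [0.401, 0.686].
Exact: F⁻¹(0.025) = 0.400; F⁻¹(0.975) = 0.683.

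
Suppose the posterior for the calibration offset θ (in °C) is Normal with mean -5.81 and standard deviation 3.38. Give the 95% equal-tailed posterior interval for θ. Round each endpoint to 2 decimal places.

[-12.43, 0.81]

The posterior is symmetric, so the 95% equal-tailed interval is θ = -5.81 ± z·3.38 with z = 1.960.
Half-width: 1.960 × 3.38 = 6.62.
-5.81 − 6.62 = -12.43; -5.81 + 6.62 = 0.81.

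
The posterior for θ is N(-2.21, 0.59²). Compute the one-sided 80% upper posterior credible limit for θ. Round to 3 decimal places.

-1.713

Need U with P(θ ≤ U) = 0.80: U = -2.21 + z_{0.2}·0.59.
z = 0.842; U = -2.21 + 0.842 × 0.59 = -1.713.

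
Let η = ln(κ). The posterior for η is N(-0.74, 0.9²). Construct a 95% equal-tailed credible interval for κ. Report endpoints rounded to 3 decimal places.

[0.082, 2.784]

On the log scale the 95% interval is -0.74 ± 1.960 × 0.9 = [-2.5040, 1.0240].
Exponentiate: [e^-2.5040, e^1.0240] = [0.082, 2.784].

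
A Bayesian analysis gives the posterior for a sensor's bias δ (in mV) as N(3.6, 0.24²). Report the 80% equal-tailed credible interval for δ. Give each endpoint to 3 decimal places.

The posterior is symmetric, so the 80% equal-tailed interval is δ = 3.6 ± z·0.24 with z = 1.282.
Half-width: 1.282 × 0.24 = 0.308.
3.6 − 0.308 = 3.292; 3.6 + 0.308 = 3.908.

[3.292, 3.908]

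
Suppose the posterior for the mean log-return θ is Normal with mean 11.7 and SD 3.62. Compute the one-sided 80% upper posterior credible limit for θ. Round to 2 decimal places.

14.75

Need U with P(θ ≤ U) = 0.80: U = 11.7 + z_{0.2}·3.62.
z = 0.842; U = 11.7 + 0.842 × 3.62 = 14.75.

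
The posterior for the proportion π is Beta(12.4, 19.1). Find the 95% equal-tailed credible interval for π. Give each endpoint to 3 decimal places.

Posterior: Beta(12.4, 19.1).
Equal-tailed 95% interval: the 0.025 and 0.975 quantiles of Beta(12.4, 19.1).
Posterior mean ≈ 0.394, SD ≈ 0.086; a Normal approximation gives roughly [0.226, 0.562].
Exact: F⁻¹(0.025) = 0.233; F⁻¹(0.975) = 0.567.

[0.233, 0.567]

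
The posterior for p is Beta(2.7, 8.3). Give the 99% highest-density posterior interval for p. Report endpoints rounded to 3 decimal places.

[0.014, 0.587]

The posterior is unimodal and skewed, so the HPD interval has equal density at both endpoints and is the shortest 99% interval.
Solving f(0.014) = f(0.587) with F(0.587) − F(0.014) = 0.99 gives [0.014, 0.587].
For comparison, the equal-tailed interval is [0.028, 0.619]; the HPD is narrower and shifted toward the mode.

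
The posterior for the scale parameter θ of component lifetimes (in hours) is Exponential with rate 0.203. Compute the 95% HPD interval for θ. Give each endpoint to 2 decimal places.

[0.00, 14.76]

The exponential density is strictly decreasing on [0, ∞), so the HPD interval is anchored at 0: [0, q] with P(θ ≤ q) = 0.95.
q = −ln(1 − 0.95) / 0.203 = 2.9957 / 0.203 = 14.76.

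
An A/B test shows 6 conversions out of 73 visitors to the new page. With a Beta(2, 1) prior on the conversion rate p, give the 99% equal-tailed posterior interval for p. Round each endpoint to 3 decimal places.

[0.035, 0.213]

Posterior: Beta(2+6, 1+67) = Beta(8, 68).
Equal-tailed 99% interval: the 0.005 and 0.995 quantiles of Beta(8, 68).
Posterior mean ≈ 0.105, SD ≈ 0.035; a Normal approximation gives roughly [0.015, 0.195].
Exact: F⁻¹(0.005) = 0.035; F⁻¹(0.995) = 0.213.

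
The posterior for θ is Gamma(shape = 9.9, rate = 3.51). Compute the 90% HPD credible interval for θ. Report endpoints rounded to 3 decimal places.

The posterior is unimodal and skewed, so the HPD interval has equal density at both endpoints and is the shortest 90% interval.
Solving f(1.373) = f(4.220) with F(4.220) − F(1.373) = 0.90 gives [1.373, 4.220].
For comparison, the equal-tailed interval is [1.525, 4.438]; the HPD is narrower and shifted toward the mode.

[1.373, 4.220]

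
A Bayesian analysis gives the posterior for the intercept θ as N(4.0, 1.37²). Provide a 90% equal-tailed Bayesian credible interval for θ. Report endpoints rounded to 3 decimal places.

The posterior is symmetric, so the 90% equal-tailed interval is θ = 4.0 ± z·1.37 with z = 1.645.
Half-width: 1.645 × 1.37 = 2.253.
4.0 − 2.253 = 1.747; 4.0 + 2.253 = 6.253.

[1.747, 6.253]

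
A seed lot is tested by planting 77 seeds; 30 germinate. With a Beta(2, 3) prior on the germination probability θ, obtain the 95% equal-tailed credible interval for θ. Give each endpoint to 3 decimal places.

[0.288, 0.497]

Posterior: Beta(2+30, 3+47) = Beta(32, 50).
Equal-tailed 95% interval: the 0.025 and 0.975 quantiles of Beta(32, 50).
Posterior mean ≈ 0.390, SD ≈ 0.054; a Normal approximation gives roughly [0.285, 0.495].
Exact: F⁻¹(0.025) = 0.288; F⁻¹(0.975) = 0.497.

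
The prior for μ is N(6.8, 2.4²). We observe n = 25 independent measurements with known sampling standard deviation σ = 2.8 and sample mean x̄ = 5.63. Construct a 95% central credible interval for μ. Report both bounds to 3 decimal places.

[4.622, 6.759]

Posterior precision = 1/2.4² + 25/2.8² = 0.1736 + 3.1888 = 3.3624, so posterior SD = 0.5454.
Posterior mean = (6.8/2.4² + 25·5.63/2.8²) / 3.3624 = 5.6904.
Interval: 5.6904 ± 1.960 × 0.5454 → [4.622, 6.759].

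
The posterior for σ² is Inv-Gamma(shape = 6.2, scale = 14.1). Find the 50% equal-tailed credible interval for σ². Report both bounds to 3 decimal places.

[1.843, 3.211]

Inverse-Gamma(6.2, 14.1) quantiles: F⁻¹(0.25) and F⁻¹(0.75).
Equivalently, 1/σ² ~ Gamma(6.2, rate = 14.1); invert its 0.75 and 0.25 quantiles.
Posterior mean ≈ 2.712, SD ≈ 1.323; a Normal approximation gives roughly [1.819, 3.604].
Exact: lower = 1.843; upper = 3.211.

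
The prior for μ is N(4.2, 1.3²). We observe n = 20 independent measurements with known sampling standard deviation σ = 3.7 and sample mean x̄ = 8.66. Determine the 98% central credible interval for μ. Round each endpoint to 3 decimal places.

[5.751, 8.998]

Posterior precision = 1/1.3² + 20/3.7² = 0.5917 + 1.4609 = 2.0526, so posterior SD = 0.6980.
Posterior mean = (4.2/1.3² + 20·8.66/3.7²) / 2.0526 = 7.3743.
Interval: 7.3743 ± 2.326 × 0.6980 → [5.751, 8.998].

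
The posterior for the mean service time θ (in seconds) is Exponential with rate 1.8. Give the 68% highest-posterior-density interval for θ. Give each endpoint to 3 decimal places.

The exponential density is strictly decreasing on [0, ∞), so the HPD interval is anchored at 0: [0, q] with P(θ ≤ q) = 0.68.
q = −ln(1 − 0.68) / 1.8 = 1.1394 / 1.8 = 0.633.

[0.000, 0.633]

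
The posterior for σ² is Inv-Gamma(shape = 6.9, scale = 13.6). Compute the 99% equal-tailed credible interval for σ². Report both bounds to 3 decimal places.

Inverse-Gamma(6.9, 13.6) quantiles: F⁻¹(0.005) and F⁻¹(0.995).
Equivalently, 1/σ² ~ Gamma(6.9, rate = 13.6); invert its 0.995 and 0.005 quantiles.
Posterior mean ≈ 2.305, SD ≈ 1.041; a Normal approximation gives roughly [-0.377, 4.987].
Exact: lower = 0.877; upper = 6.849.

[0.877, 6.849]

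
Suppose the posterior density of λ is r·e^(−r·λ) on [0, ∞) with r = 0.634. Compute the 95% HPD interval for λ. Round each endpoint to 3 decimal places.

[0.000, 4.725]

The exponential density is strictly decreasing on [0, ∞), so the HPD interval is anchored at 0: [0, q] with P(λ ≤ q) = 0.95.
q = −ln(1 − 0.95) / 0.634 = 2.9957 / 0.634 = 4.725.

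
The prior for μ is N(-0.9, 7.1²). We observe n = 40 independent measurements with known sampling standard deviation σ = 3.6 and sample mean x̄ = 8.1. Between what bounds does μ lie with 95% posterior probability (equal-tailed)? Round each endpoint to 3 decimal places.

[6.930, 9.155]

Posterior precision = 1/7.1² + 40/3.6² = 0.0198 + 3.0864 = 3.1063, so posterior SD = 0.5674.
Posterior mean = (-0.9/7.1² + 40·8.1/3.6²) / 3.1063 = 8.0425.
Interval: 8.0425 ± 1.960 × 0.5674 → [6.930, 9.155].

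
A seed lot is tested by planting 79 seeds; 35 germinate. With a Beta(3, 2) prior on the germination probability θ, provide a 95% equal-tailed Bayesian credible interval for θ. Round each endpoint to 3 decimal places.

[0.348, 0.559]

Posterior: Beta(3+35, 2+44) = Beta(38, 46).
Equal-tailed 95% interval: the 0.025 and 0.975 quantiles of Beta(38, 46).
Posterior mean ≈ 0.452, SD ≈ 0.054; a Normal approximation gives roughly [0.347, 0.558].
Exact: F⁻¹(0.025) = 0.348; F⁻¹(0.975) = 0.559.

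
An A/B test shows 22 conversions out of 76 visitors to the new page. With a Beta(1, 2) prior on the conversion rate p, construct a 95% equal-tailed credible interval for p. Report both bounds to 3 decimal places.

[0.197, 0.395]

Posterior: Beta(1+22, 2+54) = Beta(23, 56).
Equal-tailed 95% interval: the 0.025 and 0.975 quantiles of Beta(23, 56).
Posterior mean ≈ 0.291, SD ≈ 0.051; a Normal approximation gives roughly [0.192, 0.391].
Exact: F⁻¹(0.025) = 0.197; F⁻¹(0.975) = 0.395.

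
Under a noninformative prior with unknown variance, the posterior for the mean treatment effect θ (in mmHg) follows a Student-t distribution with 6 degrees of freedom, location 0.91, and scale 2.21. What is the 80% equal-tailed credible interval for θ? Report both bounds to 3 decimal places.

[-2.272, 4.092]

The t_6 distribution is symmetric; the 80% interval is 0.91 ± t·2.21 with t_{0.9,6} = 1.440.
Half-width: 1.440 × 2.21 = 3.182.
0.91 − 3.182 = -2.272; 0.91 + 3.182 = 4.092.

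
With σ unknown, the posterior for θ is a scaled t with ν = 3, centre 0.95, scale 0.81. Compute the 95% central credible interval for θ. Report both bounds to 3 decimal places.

The t_3 distribution is symmetric; the 95% interval is 0.95 ± t·0.81 with t_{0.975,3} = 3.182.
Half-width: 3.182 × 0.81 = 2.578.
0.95 − 2.578 = -1.628; 0.95 + 2.578 = 3.528.

[-1.628, 3.528]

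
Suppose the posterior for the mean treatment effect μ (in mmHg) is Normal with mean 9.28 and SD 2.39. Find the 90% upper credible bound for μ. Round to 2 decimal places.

12.34

Need U with P(μ ≤ U) = 0.90: U = 9.28 + z_{0.1}·2.39.
z = 1.282; U = 9.28 + 1.282 × 2.39 = 12.34.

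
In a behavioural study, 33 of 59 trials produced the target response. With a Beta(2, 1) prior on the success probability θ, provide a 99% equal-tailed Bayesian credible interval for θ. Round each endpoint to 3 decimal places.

Posterior: Beta(2+33, 1+26) = Beta(35, 27).
Equal-tailed 99% interval: the 0.005 and 0.995 quantiles of Beta(35, 27).
Posterior mean ≈ 0.565, SD ≈ 0.062; a Normal approximation gives roughly [0.404, 0.725].
Exact: F⁻¹(0.005) = 0.402; F⁻¹(0.995) = 0.719.

[0.402, 0.719]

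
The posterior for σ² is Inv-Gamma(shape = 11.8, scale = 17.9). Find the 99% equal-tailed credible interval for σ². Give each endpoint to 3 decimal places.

[0.795, 3.716]

Inverse-Gamma(11.8, 17.9) quantiles: F⁻¹(0.005) and F⁻¹(0.995).
Equivalently, 1/σ² ~ Gamma(11.8, rate = 17.9); invert its 0.995 and 0.005 quantiles.
Posterior mean ≈ 1.657, SD ≈ 0.529; a Normal approximation gives roughly [0.294, 3.021].
Exact: lower = 0.795; upper = 3.716.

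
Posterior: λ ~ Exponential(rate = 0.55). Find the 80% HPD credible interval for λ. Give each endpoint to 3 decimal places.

[0.000, 2.926]

The exponential density is strictly decreasing on [0, ∞), so the HPD interval is anchored at 0: [0, q] with P(λ ≤ q) = 0.80.
q = −ln(1 − 0.80) / 0.55 = 1.6094 / 0.55 = 2.926.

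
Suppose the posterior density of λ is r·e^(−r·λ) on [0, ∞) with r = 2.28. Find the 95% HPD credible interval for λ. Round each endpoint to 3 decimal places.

[0.000, 1.314]

The exponential density is strictly decreasing on [0, ∞), so the HPD interval is anchored at 0: [0, q] with P(λ ≤ q) = 0.95.
q = −ln(1 − 0.95) / 2.28 = 2.9957 / 2.28 = 1.314.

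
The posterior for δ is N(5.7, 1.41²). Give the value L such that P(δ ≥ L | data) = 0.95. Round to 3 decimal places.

3.381

Need L with P(δ ≥ L) = 0.95: L = 5.7 − z_{0.05}·1.41.
z = 1.645; L = 5.7 − 1.645 × 1.41 = 3.381.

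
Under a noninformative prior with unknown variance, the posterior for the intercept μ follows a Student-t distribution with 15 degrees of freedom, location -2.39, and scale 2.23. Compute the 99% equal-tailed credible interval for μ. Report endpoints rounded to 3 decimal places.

[-8.961, 4.181]

The t_15 distribution is symmetric; the 99% interval is -2.39 ± t·2.23 with t_{0.995,15} = 2.947.
Half-width: 2.947 × 2.23 = 6.571.
-2.39 − 6.571 = -8.961; -2.39 + 6.571 = 4.181.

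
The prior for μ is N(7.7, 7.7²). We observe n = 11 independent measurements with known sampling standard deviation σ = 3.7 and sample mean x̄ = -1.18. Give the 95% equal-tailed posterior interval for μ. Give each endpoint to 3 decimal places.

[-3.161, 1.166]

Posterior precision = 1/7.7² + 11/3.7² = 0.0169 + 0.8035 = 0.8204, so posterior SD = 1.1041.
Posterior mean = (7.7/7.7² + 11·-1.18/3.7²) / 0.8204 = -0.9974.
Interval: -0.9974 ± 1.960 × 1.1041 → [-3.161, 1.166].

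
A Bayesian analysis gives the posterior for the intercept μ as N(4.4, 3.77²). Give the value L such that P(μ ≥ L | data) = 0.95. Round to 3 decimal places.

Need L with P(μ ≥ L) = 0.95: L = 4.4 − z_{0.05}·3.77.
z = 1.645; L = 4.4 − 1.645 × 3.77 = -1.801.

-1.801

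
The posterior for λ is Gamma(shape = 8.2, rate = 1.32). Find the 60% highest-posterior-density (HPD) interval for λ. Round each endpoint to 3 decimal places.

The posterior is unimodal and skewed, so the HPD interval has equal density at both endpoints and is the shortest 60% interval.
Solving f(3.902) = f(7.373) with F(7.373) − F(3.902) = 0.60 gives [3.902, 7.373].
For comparison, the equal-tailed interval is [4.353, 7.926]; the HPD is narrower and shifted toward the mode.

[3.902, 7.373]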